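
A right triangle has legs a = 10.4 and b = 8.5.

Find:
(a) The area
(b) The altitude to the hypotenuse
(a) Area = ½ab = ½·10.4·8.5 = 44.2
(b) Hypotenuse c = √(10.4² + 8.5²) = √180.41 = 13.4317
    Area = ½·c·h_c  →  h_c = 2·Area/c = 2·44.2/13.4317 = 6.581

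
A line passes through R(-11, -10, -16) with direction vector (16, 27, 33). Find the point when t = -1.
P(-1) = (-11 + 16(-1), -10 + 27(-1), -16 + 33(-1)) = (-27, -37, -49)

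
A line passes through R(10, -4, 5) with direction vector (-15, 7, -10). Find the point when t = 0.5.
P(0.5) = (10 + (-15)(0.5), -4 + 7(0.5), 5 + (-10)(0.5)) = (2.5, -0.5, 0)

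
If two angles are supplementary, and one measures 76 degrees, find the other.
Supplementary angles sum to 180 degrees.
Other angle = 180 - 76
Other angle = 104 degrees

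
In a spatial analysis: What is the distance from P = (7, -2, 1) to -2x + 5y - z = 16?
d = |(-2)(7) + 5(-2) + (-1)(1) - (16)| / √((-2)² + 5² + (-1)²) = 41/√30 = 7.486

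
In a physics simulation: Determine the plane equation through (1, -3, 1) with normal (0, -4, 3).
d = n·P = (0)(1) + (-4)(-3) + (3)(1) = 15
Plane: -4y + 3z = 15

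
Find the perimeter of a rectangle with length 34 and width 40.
Perimeter = 2 * (length + width)
Perimeter = 2 * (34 + 40)
Perimeter = 2 * 74
Perimeter = 148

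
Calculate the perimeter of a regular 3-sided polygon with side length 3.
Perimeter = number of sides * side length
Perimeter = 3 * 3
Perimeter = 9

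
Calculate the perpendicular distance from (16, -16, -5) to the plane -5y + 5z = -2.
d = |0(16) + (-5)(-16) + 5(-5) - (-2)| / √(0² + (-5)² + 5²) = 57/√50 = 8.061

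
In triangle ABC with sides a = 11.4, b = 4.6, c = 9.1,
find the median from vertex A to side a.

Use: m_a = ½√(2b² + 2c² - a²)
m_a = ½√(2·4.6² + 2·9.1² - 11.4²)
m_a = ½√(42.32 + 165.62 - 129.96) = ½√77.98 = 4.415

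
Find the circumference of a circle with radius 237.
Circumference = 2 * pi * r
Circumference = 2 * pi * 237
Circumference = 1489.11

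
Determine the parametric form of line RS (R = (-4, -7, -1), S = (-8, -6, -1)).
Direction vector d = S - R = (-4, 1, 0)
x = -4 - 4t, y = -7 + t, z = -1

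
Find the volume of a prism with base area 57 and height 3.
Volume = base area * height
Volume = 57 * 3
Volume = 171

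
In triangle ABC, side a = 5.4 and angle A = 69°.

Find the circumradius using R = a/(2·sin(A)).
R = a/(2·sin(A)) = 5.4/(2·sin(69°))
R = 5.4/(2·0.933580) = 5.4/1.867161 = 2.892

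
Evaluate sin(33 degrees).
sin(33 degrees) = 0.5446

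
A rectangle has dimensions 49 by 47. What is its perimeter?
Perimeter = 2 * (length + width)
Perimeter = 2 * (49 + 47)
Perimeter = 2 * 96
Perimeter = 192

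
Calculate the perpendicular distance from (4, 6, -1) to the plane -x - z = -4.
d = |(-1)(4) + 0(6) + (-1)(-1) - (-4)| / √((-1)² + 0² + (-1)²) = 1/√2 = 0.7071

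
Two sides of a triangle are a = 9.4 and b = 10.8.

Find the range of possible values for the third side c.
By the triangle inequality: |a - b| < c < a + b
|9.4 - 10.8| < c < 9.4 + 10.8
1.4 < c < 20.2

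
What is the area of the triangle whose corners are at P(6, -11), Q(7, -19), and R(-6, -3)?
Using the coordinate formula: Area = (1/2)|x₁(y₂-y₃) + x₂(y₃-y₁) + x₃(y₁-y₂)|
Area = (1/2)|6((-19)-(-3)) + 7((-3)-(-11)) + (-6)((-11)-(-19))|
Area = (1/2)|6*(-16) + 7*8 + (-6)*8|
Area = (1/2)|(-96) + 56 + (-48)|
Area = (1/2)*88 = 44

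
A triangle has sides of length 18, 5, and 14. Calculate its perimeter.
Perimeter = sum of all sides
Perimeter = 18 + 5 + 14
Perimeter = 37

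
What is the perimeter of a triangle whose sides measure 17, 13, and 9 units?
Perimeter = sum of all sides
Perimeter = 17 + 13 + 9
Perimeter = 39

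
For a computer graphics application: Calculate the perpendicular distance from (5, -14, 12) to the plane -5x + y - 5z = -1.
d = |(-5)(5) + 1(-14) + (-5)(12) - (-1)| / √((-5)² + 1² + (-5)²) = 98/√51 = 13.72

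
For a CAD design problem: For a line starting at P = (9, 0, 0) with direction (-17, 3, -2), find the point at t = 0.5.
P(0.5) = (9 + (-17)(0.5), 0 + 3(0.5), 0 + (-2)(0.5)) = (0.5, 1.5, -1)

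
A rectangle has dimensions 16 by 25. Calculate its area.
Area = length * width
Area = 16 * 25
Area = 400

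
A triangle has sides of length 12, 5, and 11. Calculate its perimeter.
Perimeter = sum of all sides
Perimeter = 12 + 5 + 11
Perimeter = 28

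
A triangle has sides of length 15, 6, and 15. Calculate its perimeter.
Perimeter = sum of all sides
Perimeter = 15 + 6 + 15
Perimeter = 36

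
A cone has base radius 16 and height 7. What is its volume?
Volume = (1/3) * pi * r² * h
Volume = (1/3) * pi * 16² * 7
Volume = (1/3) * pi * 256 * 7
Volume = (1/3) * pi * 1792
Volume = 1876.58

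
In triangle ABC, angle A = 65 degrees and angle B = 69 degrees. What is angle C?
Sum of angles in a triangle = 180 degrees
Third angle = 180 - 65 - 69
Third angle = 46 degrees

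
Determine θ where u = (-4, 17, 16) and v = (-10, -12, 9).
u·v = -20, |u|² = 561, |v|² = 325
cos θ = -20/√182325 ≈ -0.04684
θ ≈ 92.68°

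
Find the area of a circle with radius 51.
Area = pi * r²
Area = pi * 51²
Area = pi * 2601
Area = 8171.28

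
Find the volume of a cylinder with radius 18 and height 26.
Volume = pi * r² * h
Volume = pi * 18² * 26
Volume = pi * 324 * 26
Volume = pi * 8424
Volume = 26464.78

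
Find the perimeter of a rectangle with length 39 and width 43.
Perimeter = 2 * (length + width)
Perimeter = 2 * (39 + 43)
Perimeter = 2 * 82
Perimeter = 164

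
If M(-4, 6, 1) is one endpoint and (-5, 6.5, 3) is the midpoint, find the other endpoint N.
N = (2×(-5) - (-4), 2×6.5 - 6, 2×3 - 1) = (-6, 7, 5)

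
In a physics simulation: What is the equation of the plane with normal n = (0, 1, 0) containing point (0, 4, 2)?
d = n·P = (0)(0) + (1)(4) + (0)(2) = 4
Plane: y = 4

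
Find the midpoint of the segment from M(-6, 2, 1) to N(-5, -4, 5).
Midpoint = ((-6-5)/2, (2-4)/2, (1+5)/2) = (-5.5, -1, 3)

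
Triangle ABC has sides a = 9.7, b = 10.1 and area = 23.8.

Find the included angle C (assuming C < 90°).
Area = ½ab·sin(C)  →  sin(C) = 2·Area/(ab)
sin(C) = 2·23.8/(9.7·10.1) = 0.485863
C = arcsin(0.485863) = 29.07°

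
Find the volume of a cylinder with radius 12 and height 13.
Volume = pi * r² * h
Volume = pi * 12² * 13
Volume = pi * 144 * 13
Volume = pi * 1872
Volume = 5881.06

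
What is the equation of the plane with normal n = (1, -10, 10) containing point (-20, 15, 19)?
d = n·P = (1)(-20) + (-10)(15) + (10)(19) = 20
Plane: x - 10y + 10z = 20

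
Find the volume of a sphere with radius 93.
Volume = (4/3) * pi * r³
Volume = (4/3) * pi * 93³
Volume = (4/3) * pi * 804357
Volume = 3369282.72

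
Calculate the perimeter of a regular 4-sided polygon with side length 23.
Perimeter = number of sides * side length
Perimeter = 4 * 23
Perimeter = 92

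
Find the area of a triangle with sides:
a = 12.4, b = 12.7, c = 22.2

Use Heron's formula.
s = (a+b+c)/2 = (12.4+12.7+22.2)/2 = 23.65
A = √(s(s-a)(s-b)(s-c)) = √(23.65·11.25·10.95·1.45)
A = √4224.41 = 65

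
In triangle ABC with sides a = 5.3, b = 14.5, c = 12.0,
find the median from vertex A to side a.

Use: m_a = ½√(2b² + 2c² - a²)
m_a = ½√(2·14.5² + 2·12.0² - 5.3²)
m_a = ½√(420.5 + 288 - 28.09) = ½√680.41 = 13.04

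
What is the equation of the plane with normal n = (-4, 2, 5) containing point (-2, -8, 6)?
d = n·P = (-4)(-2) + (2)(-8) + (5)(6) = 22
Plane: -4x + 2y + 5z = 22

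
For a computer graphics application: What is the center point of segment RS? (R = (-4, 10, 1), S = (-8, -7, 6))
Midpoint = ((-4-8)/2, (10-7)/2, (1+6)/2) = (-6, 1.5, 3.5)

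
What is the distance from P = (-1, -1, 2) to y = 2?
d = |0(-1) + 1(-1) + 0(2) - (2)| / √(0² + 1² + 0²) = 3/√1 = 3.0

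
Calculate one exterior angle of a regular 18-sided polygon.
Exterior angle of a regular n-gon = 360/n
Exterior angle = 360/18
Exterior angle = 20 degrees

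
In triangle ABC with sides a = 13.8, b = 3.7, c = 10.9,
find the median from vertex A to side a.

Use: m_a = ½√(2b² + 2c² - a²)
m_a = ½√(2·3.7² + 2·10.9² - 13.8²)
m_a = ½√(27.38 + 237.62 - 190.44) = ½√74.56 = 4.317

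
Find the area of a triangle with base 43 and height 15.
Area = (1/2) * base * height
Area = (1/2) * 43 * 15
Area = 322.50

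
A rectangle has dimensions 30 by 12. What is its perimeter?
Perimeter = 2 * (length + width)
Perimeter = 2 * (30 + 12)
Perimeter = 2 * 42
Perimeter = 84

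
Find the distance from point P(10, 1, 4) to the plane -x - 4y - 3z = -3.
d = |(-1)(10) + (-4)(1) + (-3)(4) - (-3)| / √((-1)² + (-4)² + (-3)²) = 23/√26 = 4.511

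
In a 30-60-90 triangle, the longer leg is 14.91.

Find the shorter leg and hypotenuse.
In a 30-60-90 triangle, sides are in ratio 1 : √3 : 2.
Long leg = short leg·√3  →  short leg = 14.91/√3 = 8.608
Hypotenuse = 2·(short leg) = 2·14.91/√3 = 17.22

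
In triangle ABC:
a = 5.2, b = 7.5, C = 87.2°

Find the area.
Using A = ½ab·sin(C):
A = ½·5.2·7.5·sin(87.2°) = ½·39·0.998806 = 19.48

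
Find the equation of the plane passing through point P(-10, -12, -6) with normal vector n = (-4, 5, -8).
d = n·P = (-4)(-10) + (5)(-12) + (-8)(-6) = 28
Plane: -4x + 5y - 8z = 28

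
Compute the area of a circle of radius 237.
Area = pi * r²
Area = pi * 237²
Area = pi * 56169
Area = 176460.12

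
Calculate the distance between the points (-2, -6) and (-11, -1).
Using the distance formula: d = sqrt((x₂-x₁)² + (y₂-y₁)²)
dx = (-11) - (-2) = -9
dy = (-1) - (-6) = 5
d = sqrt((-9)² + 5²) = sqrt(81 + 25) = sqrt(106) = 10.30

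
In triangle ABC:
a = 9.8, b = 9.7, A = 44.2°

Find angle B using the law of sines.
sin(B)/b = sin(A)/a
sin(B) = b·sin(A)/a = 9.7·sin(44.2°)/9.8 = 0.690051
B = arcsin(0.690051) = 43.63°  (b ≤ a, so B ≤ A and the acute solution is unique)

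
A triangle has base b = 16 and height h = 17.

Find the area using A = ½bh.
A = ½·16·17 = 136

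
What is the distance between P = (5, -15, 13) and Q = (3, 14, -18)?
d = √[(-2)² + (29)² + (-31)²] = √1806 = 42.5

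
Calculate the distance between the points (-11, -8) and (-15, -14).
Using the distance formula: d = sqrt((x₂-x₁)² + (y₂-y₁)²)
dx = (-15) - (-11) = -4
dy = (-14) - (-8) = -6
d = sqrt((-4)² + (-6)²) = sqrt(16 + 36) = sqrt(52) = 7.21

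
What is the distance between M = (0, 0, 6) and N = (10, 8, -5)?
d = √[(10)² + (8)² + (-11)²] = √285 = 16.88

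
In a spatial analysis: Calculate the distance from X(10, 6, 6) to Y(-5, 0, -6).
d = √[(-15)² + (-6)² + (-12)²] = √405 = 20.12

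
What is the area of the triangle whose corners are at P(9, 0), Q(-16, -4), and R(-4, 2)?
Using the coordinate formula: Area = (1/2)|x₁(y₂-y₃) + x₂(y₃-y₁) + x₃(y₁-y₂)|
Area = (1/2)|9((-4)-2) + (-16)(2-0) + (-4)(0-(-4))|
Area = (1/2)|9*(-6) + (-16)*2 + (-4)*4|
Area = (1/2)|(-54) + (-32) + (-16)|
Area = (1/2)*102 = 51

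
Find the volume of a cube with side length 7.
Volume = s³
Volume = 7³
Volume = 343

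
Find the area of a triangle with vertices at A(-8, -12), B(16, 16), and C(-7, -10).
Using the coordinate formula: Area = (1/2)|x₁(y₂-y₃) + x₂(y₃-y₁) + x₃(y₁-y₂)|
Area = (1/2)|(-8)(16-(-10)) + 16((-10)-(-12)) + (-7)((-12)-16)|
Area = (1/2)|(-8)*26 + 16*2 + (-7)*(-28)|
Area = (1/2)|(-208) + 32 + 196|
Area = (1/2)*20 = 10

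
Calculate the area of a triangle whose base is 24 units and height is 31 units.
Area = (1/2) * base * height
Area = (1/2) * 24 * 31
Area = 372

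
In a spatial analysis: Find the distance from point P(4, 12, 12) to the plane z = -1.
d = |0(4) + 0(12) + 1(12) - (-1)| / √(0² + 0² + 1²) = 13/√1 = 13.0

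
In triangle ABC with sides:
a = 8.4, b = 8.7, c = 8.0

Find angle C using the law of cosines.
cos(C) = (a² + b² - c²)/(2ab)
cos(C) = (8.4² + 8.7² - 8.0²)/(2·8.4·8.7) = 82.25/146.16 = 0.562739
C = arccos(0.562739) = 55.75°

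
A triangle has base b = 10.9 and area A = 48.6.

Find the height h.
A = ½bh  →  h = 2A/b
h = 2·48.6/10.9 = 8.917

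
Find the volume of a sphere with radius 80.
Volume = (4/3) * pi * r³
Volume = (4/3) * pi * 80³
Volume = (4/3) * pi * 512000
Volume = 2144660.58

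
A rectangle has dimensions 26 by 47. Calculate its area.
Area = length * width
Area = 26 * 47
Area = 1222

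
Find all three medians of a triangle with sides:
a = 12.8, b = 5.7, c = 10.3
Using m_x = ½√(2y² + 2z² - x²):
m_a = ½√(2·5.7² + 2·10.3² - 12.8²) = ½√113.32 = 5.323
m_b = ½√(2·12.8² + 2·10.3² - 5.7²) = ½√507.37 = 11.26
m_c = ½√(2·12.8² + 2·5.7² - 10.3²) = ½√286.57 = 8.464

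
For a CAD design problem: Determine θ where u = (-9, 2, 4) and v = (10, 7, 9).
u·v = -40, |u|² = 101, |v|² = 230
cos θ = -40/√23230 ≈ -0.2624
θ ≈ 105.2°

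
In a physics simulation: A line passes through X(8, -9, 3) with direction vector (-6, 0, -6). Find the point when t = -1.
P(-1) = (8 + (-6)(-1), -9 + 0(-1), 3 + (-6)(-1)) = (14, -9, 9)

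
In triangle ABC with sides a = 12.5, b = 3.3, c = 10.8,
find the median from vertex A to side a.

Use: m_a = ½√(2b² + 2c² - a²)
m_a = ½√(2·3.3² + 2·10.8² - 12.5²)
m_a = ½√(21.78 + 233.28 - 156.25) = ½√98.81 = 4.97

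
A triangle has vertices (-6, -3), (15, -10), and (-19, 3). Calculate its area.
Using the coordinate formula: Area = (1/2)|x₁(y₂-y₃) + x₂(y₃-y₁) + x₃(y₁-y₂)|
Area = (1/2)|(-6)((-10)-3) + 15(3-(-3)) + (-19)((-3)-(-10))|
Area = (1/2)|(-6)*(-13) + 15*6 + (-19)*7|
Area = (1/2)|78 + 90 + (-133)|
Area = (1/2)*35 = 17.50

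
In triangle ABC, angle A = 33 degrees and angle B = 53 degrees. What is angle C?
Sum of angles in a triangle = 180 degrees
Third angle = 180 - 33 - 53
Third angle = 94 degrees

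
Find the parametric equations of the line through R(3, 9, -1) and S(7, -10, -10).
Direction vector d = S - R = (4, -19, -9)
x = 3 + 4t, y = 9 - 19t, z = -1 - 9t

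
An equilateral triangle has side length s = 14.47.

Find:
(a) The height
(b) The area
(a) Height h = s·√3/2 = 14.47·√3/2 = 12.53
(b) Area = (√3/4)·s² = (√3/4)·14.47² = (√3/4)·209.381 = 90.66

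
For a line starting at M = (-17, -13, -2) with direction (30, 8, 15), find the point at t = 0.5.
P(0.5) = (-17 + 30(0.5), -13 + 8(0.5), -2 + 15(0.5)) = (-2, -9, 5.5)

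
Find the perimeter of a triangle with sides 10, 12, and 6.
Perimeter = sum of all sides
Perimeter = 10 + 12 + 6
Perimeter = 28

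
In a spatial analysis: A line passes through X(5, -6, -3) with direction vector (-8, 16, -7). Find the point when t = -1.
P(-1) = (5 + (-8)(-1), -6 + 16(-1), -3 + (-7)(-1)) = (13, -22, 4)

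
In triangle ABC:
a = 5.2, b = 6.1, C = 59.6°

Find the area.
Using A = ½ab·sin(C):
A = ½·5.2·6.1·sin(59.6°) = ½·31.72·0.862514 = 13.68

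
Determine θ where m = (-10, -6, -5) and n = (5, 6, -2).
m·n = -76, |m|² = 161, |n|² = 65
cos θ = -76/√10465 ≈ -0.7429
θ ≈ 138.0°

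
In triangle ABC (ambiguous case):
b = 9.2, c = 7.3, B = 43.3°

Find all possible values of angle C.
sin(C)/c = sin(B)/b  →  sin(C) = c·sin(B)/b = 7.3·sin(43.3°)/9.2 = 0.544182
C₁ = arcsin(0.544182) = 32.97°,  C₂ = 180° - C₁ = 147.03°
Check C₂: A = 180° - 43.3° - 147.03° = -10.33° ≤ 0, rejected
C = 32.97° (one solution)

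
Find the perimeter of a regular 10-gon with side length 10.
Perimeter = number of sides * side length
Perimeter = 10 * 10
Perimeter = 100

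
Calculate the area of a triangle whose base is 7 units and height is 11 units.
Area = (1/2) * base * height
Area = (1/2) * 7 * 11
Area = 38.50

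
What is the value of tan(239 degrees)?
tan(239 degrees) = 1.6643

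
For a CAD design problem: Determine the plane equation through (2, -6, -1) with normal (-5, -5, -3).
d = n·P = (-5)(2) + (-5)(-6) + (-3)(-1) = 23
Plane: -5x - 5y - 3z = 23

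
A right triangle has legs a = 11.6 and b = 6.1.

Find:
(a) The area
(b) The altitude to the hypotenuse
(a) Area = ½ab = ½·11.6·6.1 = 35.38
(b) Hypotenuse c = √(11.6² + 6.1²) = √171.77 = 13.1061
    Area = ½·c·h_c  →  h_c = 2·Area/c = 2·35.38/13.1061 = 5.399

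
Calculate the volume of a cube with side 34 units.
Volume = s³
Volume = 34³
Volume = 39304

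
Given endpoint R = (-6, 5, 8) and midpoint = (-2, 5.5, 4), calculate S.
S = (2×(-2) - (-6), 2×5.5 - 5, 2×4 - 8) = (2, 6, 0)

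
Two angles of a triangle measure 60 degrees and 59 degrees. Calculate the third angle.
Sum of angles in a triangle = 180 degrees
Third angle = 180 - 60 - 59
Third angle = 61 degrees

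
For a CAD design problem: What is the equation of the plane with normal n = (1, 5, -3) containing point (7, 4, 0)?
d = n·P = (1)(7) + (5)(4) + (-3)(0) = 27
Plane: x + 5y - 3z = 27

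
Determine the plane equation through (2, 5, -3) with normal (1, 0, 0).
d = n·P = (1)(2) + (0)(5) + (0)(-3) = 2
Plane: x = 2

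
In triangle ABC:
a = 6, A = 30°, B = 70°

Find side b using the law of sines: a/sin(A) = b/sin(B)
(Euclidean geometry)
b = a·sin(B)/sin(A) = 6·sin(70°)/sin(30°)
b = 6·0.939693/0.500000 = 11.28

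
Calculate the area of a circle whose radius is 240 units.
Area = pi * r²
Area = pi * 240²
Area = pi * 57600
Area = 180955.74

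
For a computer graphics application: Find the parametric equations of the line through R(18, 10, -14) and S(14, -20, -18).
Direction vector d = S - R = (-4, -30, -4)
x = 18 - 4t, y = 10 - 30t, z = -14 - 4t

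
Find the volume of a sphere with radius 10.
Volume = (4/3) * pi * r³
Volume = (4/3) * pi * 10³
Volume = (4/3) * pi * 1000
Volume = 4188.79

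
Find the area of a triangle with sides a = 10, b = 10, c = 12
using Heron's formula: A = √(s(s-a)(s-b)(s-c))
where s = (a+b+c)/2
s = (10+10+12)/2 = 16
A = √(16·6·6·4) = √2304 = 48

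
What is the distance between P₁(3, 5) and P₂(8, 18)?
Using the distance formula: d = sqrt((x₂-x₁)² + (y₂-y₁)²)
dx = 8 - 3 = 5
dy = 18 - 5 = 13
d = sqrt(5² + 13²) = sqrt(25 + 169) = sqrt(194) = 13.93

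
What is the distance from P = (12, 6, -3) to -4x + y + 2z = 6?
d = |(-4)(12) + 1(6) + 2(-3) - (6)| / √((-4)² + 1² + 2²) = 54/√21 = 11.78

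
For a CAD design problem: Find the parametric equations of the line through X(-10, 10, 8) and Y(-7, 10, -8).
Direction vector d = Y - X = (3, 0, -16)
x = -10 + 3t, y = 10, z = 8 - 16t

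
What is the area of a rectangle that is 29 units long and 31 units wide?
Area = length * width
Area = 29 * 31
Area = 899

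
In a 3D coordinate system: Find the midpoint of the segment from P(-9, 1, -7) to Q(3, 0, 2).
Midpoint = ((-9+3)/2, (1+0)/2, (-7+2)/2) = (-3, 0.5, -2.5)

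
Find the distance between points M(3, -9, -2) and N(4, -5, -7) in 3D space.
d = √[(1)² + (4)² + (-5)²] = √42 = 6.481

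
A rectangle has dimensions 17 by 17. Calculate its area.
Area = length * width
Area = 17 * 17
Area = 289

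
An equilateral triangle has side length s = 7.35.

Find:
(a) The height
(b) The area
(a) Height h = s·√3/2 = 7.35·√3/2 = 6.365
(b) Area = (√3/4)·s² = (√3/4)·7.35² = (√3/4)·54.0225 = 23.39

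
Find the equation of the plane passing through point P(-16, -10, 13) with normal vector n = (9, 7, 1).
d = n·P = (9)(-16) + (7)(-10) + (1)(13) = -201
Plane: 9x + 7y + z = -201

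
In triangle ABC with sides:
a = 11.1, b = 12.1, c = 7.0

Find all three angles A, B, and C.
By the law of cosines:
cos(A) = (b² + c² - a²)/(2bc) = 0.426210  →  A = 64.77°
cos(B) = (a² + c² - b²)/(2ac) = 0.166023  →  B = 80.44°
cos(C) = (a² + b² - c²)/(2ab) = 0.821309  →  C = 34.78°
Check: A + B + C = 180.0° ✓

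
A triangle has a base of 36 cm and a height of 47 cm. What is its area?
Area = (1/2) * base * height
Area = (1/2) * 36 * 47
Area = 846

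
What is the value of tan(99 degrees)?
tan(99 degrees) = -6.3138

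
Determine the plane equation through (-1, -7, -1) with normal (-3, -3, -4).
d = n·P = (-3)(-1) + (-3)(-7) + (-4)(-1) = 28
Plane: -3x - 3y - 4z = 28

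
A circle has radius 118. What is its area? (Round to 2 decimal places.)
Area = pi * r²
Area = pi * 118²
Area = pi * 13924
Area = 43743.54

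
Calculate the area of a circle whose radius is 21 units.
Area = pi * r²
Area = pi * 21²
Area = pi * 441
Area = 1385.44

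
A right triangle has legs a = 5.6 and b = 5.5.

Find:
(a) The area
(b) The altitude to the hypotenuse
(a) Area = ½ab = ½·5.6·5.5 = 15.4
(b) Hypotenuse c = √(5.6² + 5.5²) = √61.61 = 7.8492
    Area = ½·c·h_c  →  h_c = 2·Area/c = 2·15.4/7.8492 = 3.924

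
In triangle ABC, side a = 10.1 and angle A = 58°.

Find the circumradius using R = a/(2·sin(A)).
R = a/(2·sin(A)) = 10.1/(2·sin(58°))
R = 10.1/(2·0.848048) = 10.1/1.696096 = 5.955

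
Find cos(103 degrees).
cos(103 degrees) = -0.225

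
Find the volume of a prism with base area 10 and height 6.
Volume = base area * height
Volume = 10 * 6
Volume = 60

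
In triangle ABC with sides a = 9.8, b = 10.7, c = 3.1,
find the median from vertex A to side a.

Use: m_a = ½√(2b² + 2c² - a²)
m_a = ½√(2·10.7² + 2·3.1² - 9.8²)
m_a = ½√(228.98 + 19.22 - 96.04) = ½√152.16 = 6.168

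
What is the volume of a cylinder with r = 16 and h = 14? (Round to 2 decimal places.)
Volume = pi * r² * h
Volume = pi * 16² * 14
Volume = pi * 256 * 14
Volume = pi * 3584
Volume = 11259.47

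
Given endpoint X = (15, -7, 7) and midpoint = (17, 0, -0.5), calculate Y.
Y = (2×17 - 15, 2×0 - (-7), 2×(-0.5) - 7) = (19, 7, -8)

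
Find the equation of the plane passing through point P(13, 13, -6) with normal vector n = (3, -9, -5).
d = n·P = (3)(13) + (-9)(13) + (-5)(-6) = -48
Plane: 3x - 9y - 5z = -48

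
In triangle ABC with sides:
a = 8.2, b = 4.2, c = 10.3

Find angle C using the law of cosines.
cos(C) = (a² + b² - c²)/(2ab)
cos(C) = (8.2² + 4.2² - 10.3²)/(2·8.2·4.2) = -21.21/68.88 = -0.307927
C = arccos(-0.307927) = 107.9°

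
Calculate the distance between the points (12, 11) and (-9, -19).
Using the distance formula: d = sqrt((x₂-x₁)² + (y₂-y₁)²)
dx = (-9) - 12 = -21
dy = (-19) - 11 = -30
d = sqrt((-21)² + (-30)²) = sqrt(441 + 900) = sqrt(1341) = 36.62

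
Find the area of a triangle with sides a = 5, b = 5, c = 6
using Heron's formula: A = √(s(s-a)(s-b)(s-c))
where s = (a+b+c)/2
s = (5+5+6)/2 = 8
A = √(8·3·3·2) = √144 = 12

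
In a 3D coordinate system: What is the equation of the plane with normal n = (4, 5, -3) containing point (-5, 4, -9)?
d = n·P = (4)(-5) + (5)(4) + (-3)(-9) = 27
Plane: 4x + 5y - 3z = 27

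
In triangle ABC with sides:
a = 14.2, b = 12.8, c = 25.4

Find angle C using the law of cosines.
cos(C) = (a² + b² - c²)/(2ab)
cos(C) = (14.2² + 12.8² - 25.4²)/(2·14.2·12.8) = -279.68/363.52 = -0.769366
C = arccos(-0.769366) = 140.3°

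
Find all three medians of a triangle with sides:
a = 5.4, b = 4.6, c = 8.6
Using m_x = ½√(2y² + 2z² - x²):
m_a = ½√(2·4.6² + 2·8.6² - 5.4²) = ½√161.08 = 6.346
m_b = ½√(2·5.4² + 2·8.6² - 4.6²) = ½√185.08 = 6.802
m_c = ½√(2·5.4² + 2·4.6² - 8.6²) = ½√26.68 = 2.583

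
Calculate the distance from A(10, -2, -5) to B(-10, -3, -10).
d = √[(-20)² + (-1)² + (-5)²] = √426 = 20.64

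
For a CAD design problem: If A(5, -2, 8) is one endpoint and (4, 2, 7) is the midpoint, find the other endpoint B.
B = (2×4 - 5, 2×2 - (-2), 2×7 - 8) = (3, 6, 6)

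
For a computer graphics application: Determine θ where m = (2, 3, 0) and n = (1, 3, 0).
m·n = 11, |m|² = 13, |n|² = 10
cos θ = 11/√130 ≈ 0.9648
θ ≈ 15.26°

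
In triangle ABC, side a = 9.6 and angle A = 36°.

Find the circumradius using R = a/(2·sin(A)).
R = a/(2·sin(A)) = 9.6/(2·sin(36°))
R = 9.6/(2·0.587785) = 9.6/1.175571 = 8.166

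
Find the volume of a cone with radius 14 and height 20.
Volume = (1/3) * pi * r² * h
Volume = (1/3) * pi * 14² * 20
Volume = (1/3) * pi * 196 * 20
Volume = (1/3) * pi * 3920
Volume = 4105.01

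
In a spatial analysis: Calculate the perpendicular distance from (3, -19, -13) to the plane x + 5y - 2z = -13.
d = |1(3) + 5(-19) + (-2)(-13) - (-13)| / √(1² + 5² + (-2)²) = 53/√30 = 9.676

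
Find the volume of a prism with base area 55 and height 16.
Volume = base area * height
Volume = 55 * 16
Volume = 880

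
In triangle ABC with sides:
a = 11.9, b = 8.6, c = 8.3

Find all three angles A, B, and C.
By the law of cosines:
cos(A) = (b² + c² - a²)/(2bc) = 0.008686  →  A = 89.5°
cos(B) = (a² + c² - b²)/(2ac) = 0.691202  →  B = 46.27°
cos(C) = (a² + b² - c²)/(2ab) = 0.716631  →  C = 44.22°
Check: A + B + C = 180.0° ✓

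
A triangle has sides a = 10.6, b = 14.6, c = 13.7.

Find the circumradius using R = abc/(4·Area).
s = (a+b+c)/2 = 19.45
Area = √(s(s-a)(s-b)(s-c)) = √(19.45·8.85·4.85·5.75) = 69.2845
R = abc/(4·Area) = (10.6·14.6·13.7)/(4·69.2845) = 2120.212/277.138 = 7.65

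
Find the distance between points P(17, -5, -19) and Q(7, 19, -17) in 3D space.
d = √[(-10)² + (24)² + (2)²] = √680 = 26.08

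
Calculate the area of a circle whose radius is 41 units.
Area = pi * r²
Area = pi * 41²
Area = pi * 1681
Area = 5281.02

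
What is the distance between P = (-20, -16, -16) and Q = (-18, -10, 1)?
d = √[(2)² + (6)² + (17)²] = √329 = 18.14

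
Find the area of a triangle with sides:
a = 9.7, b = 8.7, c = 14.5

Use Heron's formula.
s = (a+b+c)/2 = (9.7+8.7+14.5)/2 = 16.45
A = √(s(s-a)(s-b)(s-c)) = √(16.45·6.75·7.75·1.95)
A = √1678.05 = 40.96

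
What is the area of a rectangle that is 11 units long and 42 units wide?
Area = length * width
Area = 11 * 42
Area = 462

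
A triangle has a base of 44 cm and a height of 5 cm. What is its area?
Area = (1/2) * base * height
Area = (1/2) * 44 * 5
Area = 110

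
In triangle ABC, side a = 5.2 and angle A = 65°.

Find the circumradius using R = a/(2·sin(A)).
R = a/(2·sin(A)) = 5.2/(2·sin(65°))
R = 5.2/(2·0.906308) = 5.2/1.812616 = 2.869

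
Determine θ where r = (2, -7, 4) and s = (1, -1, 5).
r·s = 29, |r|² = 69, |s|² = 27
cos θ = 29/√1863 ≈ 0.6719
θ ≈ 47.79°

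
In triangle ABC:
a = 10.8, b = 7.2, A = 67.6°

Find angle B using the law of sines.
sin(B)/b = sin(A)/a
sin(B) = b·sin(A)/a = 7.2·sin(67.6°)/10.8 = 0.616364
B = arcsin(0.616364) = 38.05°  (b ≤ a, so B ≤ A and the acute solution is unique)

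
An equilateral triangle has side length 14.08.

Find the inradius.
For an equilateral triangle, r = s/(2√3) where s is the side.
r = 14.08/(2√3) = 14.08/3.464102 = 4.065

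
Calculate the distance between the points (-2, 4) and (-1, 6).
Using the distance formula: d = sqrt((x₂-x₁)² + (y₂-y₁)²)
dx = (-1) - (-2) = 1
dy = 6 - 4 = 2
d = sqrt(1² + 2²) = sqrt(1 + 4) = sqrt(5) = 2.24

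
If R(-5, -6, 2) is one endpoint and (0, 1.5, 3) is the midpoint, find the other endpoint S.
S = (2×0 - (-5), 2×1.5 - (-6), 2×3 - 2) = (5, 9, 4)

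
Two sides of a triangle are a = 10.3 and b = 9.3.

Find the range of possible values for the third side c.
By the triangle inequality: |a - b| < c < a + b
|10.3 - 9.3| < c < 10.3 + 9.3
1 < c < 19.6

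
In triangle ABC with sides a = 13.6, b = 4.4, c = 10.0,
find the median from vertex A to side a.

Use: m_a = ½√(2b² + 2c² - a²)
m_a = ½√(2·4.4² + 2·10.0² - 13.6²)
m_a = ½√(38.72 + 200 - 184.96) = ½√53.76 = 3.666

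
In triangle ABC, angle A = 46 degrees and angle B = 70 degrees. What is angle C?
Sum of angles in a triangle = 180 degrees
Third angle = 180 - 46 - 70
Third angle = 64 degrees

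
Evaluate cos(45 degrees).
cos(45 degrees) = sqrt(2)/2
Decimal approximation: 0.7071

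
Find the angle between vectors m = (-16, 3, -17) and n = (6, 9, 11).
m·n = -256, |m|² = 554, |n|² = 238
cos θ = -256/√131852 ≈ -0.705
θ ≈ 134.8°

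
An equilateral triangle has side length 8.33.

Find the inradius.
For an equilateral triangle, r = s/(2√3) where s is the side.
r = 8.33/(2√3) = 8.33/3.464102 = 2.405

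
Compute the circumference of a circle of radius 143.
Circumference = 2 * pi * r
Circumference = 2 * pi * 143
Circumference = 898.50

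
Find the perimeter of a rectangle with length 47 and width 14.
Perimeter = 2 * (length + width)
Perimeter = 2 * (47 + 14)
Perimeter = 2 * 61
Perimeter = 122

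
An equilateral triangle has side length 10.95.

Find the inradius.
For an equilateral triangle, r = s/(2√3) where s is the side.
r = 10.95/(2√3) = 10.95/3.464102 = 3.161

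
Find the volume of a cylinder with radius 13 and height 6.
Volume = pi * r² * h
Volume = pi * 13² * 6
Volume = pi * 169 * 6
Volume = pi * 1014
Volume = 3185.57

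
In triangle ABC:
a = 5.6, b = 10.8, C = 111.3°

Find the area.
Using A = ½ab·sin(C):
A = ½·5.6·10.8·sin(111.3°) = ½·60.48·0.931691 = 28.17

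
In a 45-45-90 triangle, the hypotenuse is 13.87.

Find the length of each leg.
In a 45-45-90 triangle, hypotenuse = leg·√2  →  leg = hypotenuse/√2
leg = 13.87/√2 = 9.808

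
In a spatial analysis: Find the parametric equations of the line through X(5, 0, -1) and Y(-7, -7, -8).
Direction vector d = Y - X = (-12, -7, -7)
x = 5 - 12t, y = 0 - 7t, z = -1 - 7t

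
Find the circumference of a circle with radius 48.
Circumference = 2 * pi * r
Circumference = 2 * pi * 48
Circumference = 301.59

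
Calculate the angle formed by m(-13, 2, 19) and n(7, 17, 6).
m·n = 57, |m|² = 534, |n|² = 374
cos θ = 57/√199716 ≈ 0.1275
θ ≈ 82.67°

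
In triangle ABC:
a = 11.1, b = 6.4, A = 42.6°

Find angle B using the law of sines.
sin(B)/b = sin(A)/a
sin(B) = b·sin(A)/a = 6.4·sin(42.6°)/11.1 = 0.390271
B = arcsin(0.390271) = 22.97°  (b ≤ a, so B ≤ A and the acute solution is unique)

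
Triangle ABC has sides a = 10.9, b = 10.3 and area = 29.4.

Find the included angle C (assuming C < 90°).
Area = ½ab·sin(C)  →  sin(C) = 2·Area/(ab)
sin(C) = 2·29.4/(10.9·10.3) = 0.523737
C = arcsin(0.523737) = 31.58°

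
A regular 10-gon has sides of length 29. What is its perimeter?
Perimeter = number of sides * side length
Perimeter = 10 * 29
Perimeter = 290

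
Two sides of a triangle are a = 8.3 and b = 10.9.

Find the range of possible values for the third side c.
By the triangle inequality: |a - b| < c < a + b
|8.3 - 10.9| < c < 8.3 + 10.9
2.6 < c < 19.2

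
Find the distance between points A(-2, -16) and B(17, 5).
Using the distance formula: d = sqrt((x₂-x₁)² + (y₂-y₁)²)
dx = 17 - (-2) = 19
dy = 5 - (-16) = 21
d = sqrt(19² + 21²) = sqrt(361 + 441) = sqrt(802) = 28.32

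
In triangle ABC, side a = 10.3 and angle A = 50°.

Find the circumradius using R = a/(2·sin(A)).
R = a/(2·sin(A)) = 10.3/(2·sin(50°))
R = 10.3/(2·0.766044) = 10.3/1.532089 = 6.723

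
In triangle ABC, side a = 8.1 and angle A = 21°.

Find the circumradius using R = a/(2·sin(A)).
R = a/(2·sin(A)) = 8.1/(2·sin(21°))
R = 8.1/(2·0.358368) = 8.1/0.716736 = 11.3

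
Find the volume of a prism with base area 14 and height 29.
Volume = base area * height
Volume = 14 * 29
Volume = 406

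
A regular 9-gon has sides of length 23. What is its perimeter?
Perimeter = number of sides * side length
Perimeter = 9 * 23
Perimeter = 207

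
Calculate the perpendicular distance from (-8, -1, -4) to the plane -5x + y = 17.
d = |(-5)(-8) + 1(-1) + 0(-4) - (17)| / √((-5)² + 1² + 0²) = 22/√26 = 4.315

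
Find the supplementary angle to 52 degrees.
Supplementary angles sum to 180 degrees.
Other angle = 180 - 52
Other angle = 128 degrees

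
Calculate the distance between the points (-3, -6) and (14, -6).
Using the distance formula: d = sqrt((x₂-x₁)² + (y₂-y₁)²)
dx = 14 - (-3) = 17
dy = (-6) - (-6) = 0
d = sqrt(17² + 0²) = sqrt(289 + 0) = sqrt(289) = 17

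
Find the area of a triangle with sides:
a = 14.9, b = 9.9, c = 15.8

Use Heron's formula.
s = (a+b+c)/2 = (14.9+9.9+15.8)/2 = 20.3
A = √(s(s-a)(s-b)(s-c)) = √(20.3·5.4·10.4·4.5)
A = √5130.22 = 71.63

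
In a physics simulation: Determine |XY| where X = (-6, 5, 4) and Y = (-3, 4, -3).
d = √[(3)² + (-1)² + (-7)²] = √59 = 7.681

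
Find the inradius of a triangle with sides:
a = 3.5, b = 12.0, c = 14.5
s = (a+b+c)/2 = (3.5+12.0+14.5)/2 = 15
Area = √(s(s-a)(s-b)(s-c)) = √(15·11.5·3·0.5) = 16.0857
r = Area/s = 16.0857/15 = 1.072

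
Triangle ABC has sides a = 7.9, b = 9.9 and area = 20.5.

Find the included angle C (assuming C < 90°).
Area = ½ab·sin(C)  →  sin(C) = 2·Area/(ab)
sin(C) = 2·20.5/(7.9·9.9) = 0.524230
C = arcsin(0.524230) = 31.62°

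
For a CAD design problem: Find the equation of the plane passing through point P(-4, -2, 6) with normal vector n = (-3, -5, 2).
d = n·P = (-3)(-4) + (-5)(-2) + (2)(6) = 34
Plane: -3x - 5y + 2z = 34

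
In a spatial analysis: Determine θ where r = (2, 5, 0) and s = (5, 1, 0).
r·s = 15, |r|² = 29, |s|² = 26
cos θ = 15/√754 ≈ 0.5463
θ ≈ 56.89°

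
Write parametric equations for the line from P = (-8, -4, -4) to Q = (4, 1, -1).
Direction vector d = Q - P = (12, 5, 3)
x = -8 + 12t, y = -4 + 5t, z = -4 + 3t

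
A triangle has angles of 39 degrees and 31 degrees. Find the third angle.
Sum of angles in a triangle = 180 degrees
Third angle = 180 - 39 - 31
Third angle = 110 degrees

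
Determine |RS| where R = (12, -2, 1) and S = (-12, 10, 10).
d = √[(-24)² + (12)² + (9)²] = √801 = 28.3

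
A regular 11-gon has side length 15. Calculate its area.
For a regular 11-gon with side length s = 15:
Apothem a = s / (2*tan(pi/11)) = 15 / (2*tan(pi/11)) ≈ 25.5427
Perimeter P = 11 * 15 = 165
Area = (1/2) * P * a = (1/2) * 165 * 25.5427 = 2107.27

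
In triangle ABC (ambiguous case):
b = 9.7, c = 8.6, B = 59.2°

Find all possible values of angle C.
sin(C)/c = sin(B)/b  →  sin(C) = c·sin(B)/b = 8.6·sin(59.2°)/9.7 = 0.761552
C₁ = arcsin(0.761552) = 49.6°,  C₂ = 180° - C₁ = 130.4°
Check C₂: A = 180° - 59.2° - 130.4° = -9.6° ≤ 0, rejected
C = 49.6° (one solution)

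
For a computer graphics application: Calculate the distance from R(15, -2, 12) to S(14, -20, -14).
d = √[(-1)² + (-18)² + (-26)²] = √1001 = 31.64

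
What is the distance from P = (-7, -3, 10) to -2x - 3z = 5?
d = |(-2)(-7) + 0(-3) + (-3)(10) - (5)| / √((-2)² + 0² + (-3)²) = 21/√13 = 5.824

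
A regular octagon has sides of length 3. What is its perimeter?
Perimeter = number of sides * side length
Perimeter = 8 * 3
Perimeter = 24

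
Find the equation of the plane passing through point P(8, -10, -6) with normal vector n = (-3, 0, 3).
d = n·P = (-3)(8) + (0)(-10) + (3)(-6) = -42
Plane: -3x + 3z = -42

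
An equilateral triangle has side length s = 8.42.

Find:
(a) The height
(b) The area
(a) Height h = s·√3/2 = 8.42·√3/2 = 7.292
(b) Area = (√3/4)·s² = (√3/4)·8.42² = (√3/4)·70.8964 = 30.7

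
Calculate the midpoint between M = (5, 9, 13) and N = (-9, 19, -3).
Midpoint = ((5-9)/2, (9+19)/2, (13-3)/2) = (-2, 14, 5)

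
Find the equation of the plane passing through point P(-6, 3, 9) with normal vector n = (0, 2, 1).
d = n·P = (0)(-6) + (2)(3) + (1)(9) = 15
Plane: 2y + z = 15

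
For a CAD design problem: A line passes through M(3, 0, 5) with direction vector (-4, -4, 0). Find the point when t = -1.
P(-1) = (3 + (-4)(-1), 0 + (-4)(-1), 5 + 0(-1)) = (7, 4, 5)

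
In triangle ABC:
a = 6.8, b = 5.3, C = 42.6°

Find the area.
Using A = ½ab·sin(C):
A = ½·6.8·5.3·sin(42.6°) = ½·36.04·0.676876 = 12.2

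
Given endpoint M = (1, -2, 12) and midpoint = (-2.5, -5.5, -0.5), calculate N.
N = (2×(-2.5) - 1, 2×(-5.5) - (-2), 2×(-0.5) - 12) = (-6, -9, -13)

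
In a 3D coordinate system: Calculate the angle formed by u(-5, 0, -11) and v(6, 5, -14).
u·v = 124, |u|² = 146, |v|² = 257
cos θ = 124/√37522 ≈ 0.6401
θ ≈ 50.2°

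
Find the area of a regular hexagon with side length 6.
For a regular 6-gon with side length s = 6:
Apothem a = s / (2*tan(pi/6)) = 6 / (2*tan(pi/6)) ≈ 5.1962
Perimeter P = 6 * 6 = 36
Area = (1/2) * P * a = (1/2) * 36 * 5.1962 = 93.53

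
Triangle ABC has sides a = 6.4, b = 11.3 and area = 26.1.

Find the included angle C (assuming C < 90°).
Area = ½ab·sin(C)  →  sin(C) = 2·Area/(ab)
sin(C) = 2·26.1/(6.4·11.3) = 0.721792
C = arcsin(0.721792) = 46.2°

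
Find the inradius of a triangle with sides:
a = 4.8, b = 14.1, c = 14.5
s = (a+b+c)/2 = (4.8+14.1+14.5)/2 = 16.7
Area = √(s(s-a)(s-b)(s-c)) = √(16.7·11.9·2.6·2.2) = 33.7155
r = Area/s = 33.7155/16.7 = 2.019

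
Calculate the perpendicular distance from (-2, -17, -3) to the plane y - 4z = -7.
d = |0(-2) + 1(-17) + (-4)(-3) - (-7)| / √(0² + 1² + (-4)²) = 2/√17 = 0.4851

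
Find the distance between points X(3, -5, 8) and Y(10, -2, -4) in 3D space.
d = √[(7)² + (3)² + (-12)²] = √202 = 14.21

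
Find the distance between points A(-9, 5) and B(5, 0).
Using the distance formula: d = sqrt((x₂-x₁)² + (y₂-y₁)²)
dx = 5 - (-9) = 14
dy = 0 - 5 = -5
d = sqrt(14² + (-5)²) = sqrt(196 + 25) = sqrt(221) = 14.87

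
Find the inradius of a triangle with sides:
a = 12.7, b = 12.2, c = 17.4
s = (a+b+c)/2 = (12.7+12.2+17.4)/2 = 21.15
Area = √(s(s-a)(s-b)(s-c)) = √(21.15·8.45·8.95·3.75) = 77.4481
r = Area/s = 77.4481/21.15 = 3.662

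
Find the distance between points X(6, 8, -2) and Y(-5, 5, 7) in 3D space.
d = √[(-11)² + (-3)² + (9)²] = √211 = 14.53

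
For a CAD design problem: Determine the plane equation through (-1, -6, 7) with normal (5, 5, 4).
d = n·P = (5)(-1) + (5)(-6) + (4)(7) = -7
Plane: 5x + 5y + 4z = -7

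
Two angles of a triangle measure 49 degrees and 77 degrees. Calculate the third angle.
Sum of angles in a triangle = 180 degrees
Third angle = 180 - 49 - 77
Third angle = 54 degrees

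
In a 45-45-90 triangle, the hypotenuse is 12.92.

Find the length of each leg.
In a 45-45-90 triangle, hypotenuse = leg·√2  →  leg = hypotenuse/√2
leg = 12.92/√2 = 9.136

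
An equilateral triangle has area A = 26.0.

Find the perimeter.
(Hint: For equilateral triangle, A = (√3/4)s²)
A = (√3/4)s²  →  s² = 4A/√3 = 4·26.0/√3 = 60.0444
s = 7.74883
Perimeter = 3s = 23.25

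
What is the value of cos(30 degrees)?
cos(30 degrees) = sqrt(3)/2
Decimal approximation: 0.866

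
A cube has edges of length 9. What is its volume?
Volume = s³
Volume = 9³
Volume = 729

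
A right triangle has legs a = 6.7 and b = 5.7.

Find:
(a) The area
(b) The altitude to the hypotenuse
(a) Area = ½ab = ½·6.7·5.7 = 19.095
(b) Hypotenuse c = √(6.7² + 5.7²) = √77.38 = 8.79659
    Area = ½·c·h_c  →  h_c = 2·Area/c = 2·19.095/8.79659 = 4.341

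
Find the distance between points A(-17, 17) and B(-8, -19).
Using the distance formula: d = sqrt((x₂-x₁)² + (y₂-y₁)²)
dx = (-8) - (-17) = 9
dy = (-19) - 17 = -36
d = sqrt(9² + (-36)²) = sqrt(81 + 1296) = sqrt(1377) = 37.11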